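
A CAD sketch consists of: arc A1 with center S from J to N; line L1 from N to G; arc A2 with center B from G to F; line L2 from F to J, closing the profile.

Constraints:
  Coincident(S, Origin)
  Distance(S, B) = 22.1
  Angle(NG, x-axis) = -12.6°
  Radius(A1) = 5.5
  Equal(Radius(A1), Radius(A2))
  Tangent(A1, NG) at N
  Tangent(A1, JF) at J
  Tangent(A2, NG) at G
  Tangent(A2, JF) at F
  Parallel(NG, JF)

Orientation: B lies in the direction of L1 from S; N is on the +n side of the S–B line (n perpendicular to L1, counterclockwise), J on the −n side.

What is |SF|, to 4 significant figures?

22.77

The slot axis is L1's direction at -12.6°, so u = (cos -12.6°, sin -12.6°) = (0.9759, -0.2181) and n = (−sin -12.6°, cos -12.6°) = (0.2181, 0.9759). S is at the origin and B lies 22.1 along u from S, so B = 22.1·u = (21.57, -4.821). Tangency of A1 to both parallel lines with radius 5.5 puts N and J at S ± 5.5·n: N = (1.200, 5.368), J = (-1.200, -5.368). Equal radii place G and F the same way about B: G = B + 5.5·n = (22.77, 0.5466), F = B − 5.5·n = (20.37, -10.19). Then |SF| = |F − S| = 22.77.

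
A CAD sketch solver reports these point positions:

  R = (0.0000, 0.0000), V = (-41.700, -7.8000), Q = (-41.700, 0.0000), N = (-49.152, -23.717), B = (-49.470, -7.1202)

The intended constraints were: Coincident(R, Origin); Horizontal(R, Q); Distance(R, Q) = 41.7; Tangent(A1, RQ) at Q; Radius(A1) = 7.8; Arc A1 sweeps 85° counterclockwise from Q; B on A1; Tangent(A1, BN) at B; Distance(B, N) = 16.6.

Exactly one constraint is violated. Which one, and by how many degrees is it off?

Tangent(A1, BN) at B — off by 6.10°.

R = (0.00, 0.00) ✓; R.y = 0.00, Q.y = 0.00 ✓; |RQ| = 41.70 ✓; ∠(VQ, QR) = 90.00° ✓; |VQ| = 7.800 ✓; bearing(V→B) − bearing(V→Q) = 85.00° ✓; |VB| = 7.800 ✓; ∠(VB, BN) = 83.90° ✗; |BN| = 16.60 ✓.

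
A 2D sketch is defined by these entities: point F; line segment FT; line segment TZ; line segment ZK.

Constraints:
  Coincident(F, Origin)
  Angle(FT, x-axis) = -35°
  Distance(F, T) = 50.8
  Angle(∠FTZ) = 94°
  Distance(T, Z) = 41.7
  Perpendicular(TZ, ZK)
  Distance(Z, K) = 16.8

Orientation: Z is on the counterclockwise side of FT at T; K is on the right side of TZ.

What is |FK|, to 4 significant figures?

81.24

F is at the origin; FT runs at -35.0° with length 50.8, so T = 50.8·(cos -35.0°, sin -35.0°) = (41.61, -29.14). ∠FTZ = 94.0°, so TZ runs at -35.0° + (180° − 94.0°) = 51.00° from the x-axis; with |TZ| = 41.7, Z = T + 41.7·(cos 51.00°, sin 51.00°) = (67.86, 3.269). TZ is perpendicular to ZK; with |ZK| = 16.8 on the right of TZ, K = Z + 16.8·(0.7771, -0.6293) = (80.91, -7.303). Then |FK| = |K − F| = 81.24.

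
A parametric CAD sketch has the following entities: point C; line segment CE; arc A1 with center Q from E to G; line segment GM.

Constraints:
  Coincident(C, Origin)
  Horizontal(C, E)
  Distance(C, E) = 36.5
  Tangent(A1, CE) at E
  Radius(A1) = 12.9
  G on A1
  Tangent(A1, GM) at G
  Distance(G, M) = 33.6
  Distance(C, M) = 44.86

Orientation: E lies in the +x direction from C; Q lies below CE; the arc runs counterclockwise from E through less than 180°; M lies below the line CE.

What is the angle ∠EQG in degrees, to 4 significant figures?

75.25°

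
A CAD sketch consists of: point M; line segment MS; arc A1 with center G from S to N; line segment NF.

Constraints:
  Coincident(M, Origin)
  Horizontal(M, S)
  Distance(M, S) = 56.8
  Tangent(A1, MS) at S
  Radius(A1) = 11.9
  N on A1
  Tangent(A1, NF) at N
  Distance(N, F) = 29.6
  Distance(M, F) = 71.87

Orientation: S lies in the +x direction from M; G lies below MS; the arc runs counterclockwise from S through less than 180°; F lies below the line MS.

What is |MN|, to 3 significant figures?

48.6

Checks: |GN| = 11.90 ✓; ∠(GN, NF) = 90.00° ✓; |NF| = 29.60 ✓; |MF| = 71.87 ✓.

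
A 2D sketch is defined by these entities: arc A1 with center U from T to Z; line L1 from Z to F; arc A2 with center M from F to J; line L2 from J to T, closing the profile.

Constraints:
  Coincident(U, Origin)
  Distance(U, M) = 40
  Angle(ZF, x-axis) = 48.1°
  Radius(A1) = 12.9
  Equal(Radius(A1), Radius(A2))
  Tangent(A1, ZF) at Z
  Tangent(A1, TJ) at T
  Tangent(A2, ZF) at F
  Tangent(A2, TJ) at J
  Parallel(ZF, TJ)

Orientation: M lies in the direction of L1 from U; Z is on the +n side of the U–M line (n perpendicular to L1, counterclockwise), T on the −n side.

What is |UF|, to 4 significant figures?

42.03

Tangency of A1 to both parallel lines with radius 12.9 puts Z and T at U ± 12.9·n: Z = (-9.602, 8.615), T = (9.602, -8.615). Equal radii place F and J the same way about M: F = M + 12.9·n = (17.11, 38.39), J = M − 12.9·n = (36.31, 21.16). Then |UF| = |F − U| = 42.03.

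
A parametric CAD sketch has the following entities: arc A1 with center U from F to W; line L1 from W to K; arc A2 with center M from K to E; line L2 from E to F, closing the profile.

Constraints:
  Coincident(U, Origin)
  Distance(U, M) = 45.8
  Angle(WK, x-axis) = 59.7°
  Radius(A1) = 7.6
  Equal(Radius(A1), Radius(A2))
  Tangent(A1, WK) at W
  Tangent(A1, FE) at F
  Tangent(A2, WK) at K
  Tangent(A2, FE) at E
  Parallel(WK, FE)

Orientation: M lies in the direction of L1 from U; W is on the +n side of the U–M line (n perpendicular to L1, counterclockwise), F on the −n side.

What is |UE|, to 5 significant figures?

46.426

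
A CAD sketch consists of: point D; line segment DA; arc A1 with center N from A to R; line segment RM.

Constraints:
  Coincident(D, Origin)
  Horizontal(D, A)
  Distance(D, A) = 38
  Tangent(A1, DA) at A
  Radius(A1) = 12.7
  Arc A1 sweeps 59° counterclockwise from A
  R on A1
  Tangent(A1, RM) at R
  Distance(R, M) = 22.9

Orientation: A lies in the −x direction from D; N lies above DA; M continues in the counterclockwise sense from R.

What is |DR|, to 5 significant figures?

27.805

Since A1 is tangent to DA there, NA ⟂ DA, so N = A + (0, 12.7) = (-38.000, 12.700). On A1, A sits at bearing -90° from N; a 59° counterclockwise sweep puts R at bearing -31°, so R = N + 12.7·(cos -31°, sin -31°) = (-27.114, 6.1590). Then |DR| = |R − D| = 27.805.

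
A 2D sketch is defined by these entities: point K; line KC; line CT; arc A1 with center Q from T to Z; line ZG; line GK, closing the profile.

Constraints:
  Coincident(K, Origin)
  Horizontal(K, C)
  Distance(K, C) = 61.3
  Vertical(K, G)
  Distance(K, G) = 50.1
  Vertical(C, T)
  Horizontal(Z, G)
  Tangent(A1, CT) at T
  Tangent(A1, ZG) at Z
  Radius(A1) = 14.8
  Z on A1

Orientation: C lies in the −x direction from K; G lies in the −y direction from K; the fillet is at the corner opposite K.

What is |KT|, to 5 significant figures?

70.737

The virtual corner opposite K is at (-61.300, -50.100). The tangent condition forces QT to be normal to CT and since A1 is tangent to ZG there, QZ ⟂ ZG, with radius 14.8, so the center Q sits 14.8 in from both sides at Q = (-46.500, -35.300). That places the tangent points at T = (-61.300, -35.300) on CT and Z = (-46.500, -50.100) on ZG. Then |KT| = |T − K| = 70.737.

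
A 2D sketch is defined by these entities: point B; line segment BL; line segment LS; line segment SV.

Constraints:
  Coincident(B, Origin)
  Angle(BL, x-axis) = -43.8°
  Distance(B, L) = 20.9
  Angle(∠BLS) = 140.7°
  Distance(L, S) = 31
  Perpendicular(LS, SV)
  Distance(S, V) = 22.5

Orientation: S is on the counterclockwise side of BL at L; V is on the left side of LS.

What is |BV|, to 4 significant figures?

48.07

B is at the origin; BL runs at -43.8° with length 20.9, so L = 20.9·(cos -43.8°, sin -43.8°) = (15.08, -14.47). ∠BLS = 140.7°, so LS runs at -43.8° + (180° − 140.7°) = -4.500° from the x-axis; with |LS| = 31.0, S = L + 31.0·(cos -4.500°, sin -4.500°) = (45.99, -16.90). LS is perpendicular to SV; with |SV| = 22.5 on the left of LS, V = S + 22.5·(0.07846, 0.9969) = (47.75, 5.533). Then |BV| = |V − B| = 48.07.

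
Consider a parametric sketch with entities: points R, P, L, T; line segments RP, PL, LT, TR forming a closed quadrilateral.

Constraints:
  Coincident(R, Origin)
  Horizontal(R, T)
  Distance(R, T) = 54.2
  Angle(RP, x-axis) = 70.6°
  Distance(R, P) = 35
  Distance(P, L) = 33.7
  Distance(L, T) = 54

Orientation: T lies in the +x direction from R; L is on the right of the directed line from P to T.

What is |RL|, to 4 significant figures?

1.321

Checks: |PL| = 33.70 ✓; |LT| = 54.00 ✓.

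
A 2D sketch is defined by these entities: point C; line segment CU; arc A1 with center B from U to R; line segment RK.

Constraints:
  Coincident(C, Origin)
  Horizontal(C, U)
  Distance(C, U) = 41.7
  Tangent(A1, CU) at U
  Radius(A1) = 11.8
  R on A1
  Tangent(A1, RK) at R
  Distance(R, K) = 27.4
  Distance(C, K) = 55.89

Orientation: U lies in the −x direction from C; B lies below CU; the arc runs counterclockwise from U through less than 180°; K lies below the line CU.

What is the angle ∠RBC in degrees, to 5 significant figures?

164.60°

C is at the origin; C and U share the same y with |CU| = 41.7 and U on the −x side, so U = (-41.700, 0.0000). Since A1 is tangent to CU there, BU ⟂ CU, so B = U + (0, -11.8) = (-41.700, -11.800). Since BR ⟂ RK (tangency), |BK| = √(11.8² + 27.4²) = 29.833 regardless of where R sits on A1. So K lies on both circle(C, 55.89) and circle(B, 29.833); the below-CU intersection is K = (-37.601, -41.350). R is the foot of the tangent from K: R = (-51.794, -17.912).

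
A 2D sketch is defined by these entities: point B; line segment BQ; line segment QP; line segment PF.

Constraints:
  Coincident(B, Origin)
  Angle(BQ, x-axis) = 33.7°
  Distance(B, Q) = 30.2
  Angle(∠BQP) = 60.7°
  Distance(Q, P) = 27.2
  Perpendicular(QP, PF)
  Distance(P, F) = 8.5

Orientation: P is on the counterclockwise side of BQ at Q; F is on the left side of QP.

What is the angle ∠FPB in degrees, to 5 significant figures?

25.249°

∠BQP = 60.7°, so QP runs at 33.7° + (180° − 60.7°) = 153.00° from the x-axis; with |QP| = 27.2, P = Q + 27.2·(cos 153.00°, sin 153.00°) = (0.88964, 29.105). QP is perpendicular to PF; with |PF| = 8.5 on the left of QP, F = P + 8.5·(-0.45399, -0.89101) = (-2.9693, 21.531). Then cos ∠FPB = PF·PB / (|PF||PB|), giving 25.249°.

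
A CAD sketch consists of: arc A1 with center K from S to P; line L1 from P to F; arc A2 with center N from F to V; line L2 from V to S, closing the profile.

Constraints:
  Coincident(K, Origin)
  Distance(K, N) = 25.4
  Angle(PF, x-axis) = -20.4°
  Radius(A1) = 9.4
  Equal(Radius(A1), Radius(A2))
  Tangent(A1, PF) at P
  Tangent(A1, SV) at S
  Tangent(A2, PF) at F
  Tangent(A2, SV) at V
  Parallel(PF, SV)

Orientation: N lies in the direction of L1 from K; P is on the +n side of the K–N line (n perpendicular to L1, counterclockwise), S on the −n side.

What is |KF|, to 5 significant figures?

27.084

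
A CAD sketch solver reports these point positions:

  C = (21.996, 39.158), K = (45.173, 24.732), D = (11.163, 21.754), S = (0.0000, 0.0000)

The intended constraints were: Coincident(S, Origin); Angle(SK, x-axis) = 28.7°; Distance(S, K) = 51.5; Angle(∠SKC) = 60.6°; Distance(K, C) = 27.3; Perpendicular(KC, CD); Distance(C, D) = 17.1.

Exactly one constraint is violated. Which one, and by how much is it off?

Distance(C, D) = 17.1 — off by 3.40.

S = (0.00, 0.00) ✓; SK at 28.70° ✓; |SK| = 51.50 ✓; ∠SKC = 60.60° ✓; |KC| = 27.30 ✓; ∠(KC, CD) = 90.00° ✓; |CD| = 20.50 ✗.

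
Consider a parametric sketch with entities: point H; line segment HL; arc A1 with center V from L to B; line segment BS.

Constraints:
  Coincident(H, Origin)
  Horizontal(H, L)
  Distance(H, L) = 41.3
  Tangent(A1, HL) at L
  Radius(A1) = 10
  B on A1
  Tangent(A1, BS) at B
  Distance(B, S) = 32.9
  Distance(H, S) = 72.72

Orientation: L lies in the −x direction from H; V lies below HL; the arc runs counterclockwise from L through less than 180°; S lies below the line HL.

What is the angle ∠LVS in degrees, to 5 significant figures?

141.70°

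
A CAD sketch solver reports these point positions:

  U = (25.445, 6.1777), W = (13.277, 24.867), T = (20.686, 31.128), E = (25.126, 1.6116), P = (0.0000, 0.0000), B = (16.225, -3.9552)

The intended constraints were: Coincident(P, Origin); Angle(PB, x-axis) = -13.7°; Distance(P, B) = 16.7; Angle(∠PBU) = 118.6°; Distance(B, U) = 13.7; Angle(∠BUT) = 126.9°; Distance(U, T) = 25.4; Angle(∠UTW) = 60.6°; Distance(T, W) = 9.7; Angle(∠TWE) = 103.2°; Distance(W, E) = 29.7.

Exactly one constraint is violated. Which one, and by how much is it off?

Distance(W, E) = 29.7 — off by 3.60.

P = (0.00, 0.00) ✓; PB at -13.70° ✓; |PB| = 16.70 ✓; ∠PBU = 118.6° ✓; |BU| = 13.70 ✓; ∠BUT = 126.9° ✓; |UT| = 25.40 ✓; ∠UTW = 60.60° ✓; |TW| = 9.700 ✓; ∠TWE = 103.2° ✓; |WE| = 26.10 ✗.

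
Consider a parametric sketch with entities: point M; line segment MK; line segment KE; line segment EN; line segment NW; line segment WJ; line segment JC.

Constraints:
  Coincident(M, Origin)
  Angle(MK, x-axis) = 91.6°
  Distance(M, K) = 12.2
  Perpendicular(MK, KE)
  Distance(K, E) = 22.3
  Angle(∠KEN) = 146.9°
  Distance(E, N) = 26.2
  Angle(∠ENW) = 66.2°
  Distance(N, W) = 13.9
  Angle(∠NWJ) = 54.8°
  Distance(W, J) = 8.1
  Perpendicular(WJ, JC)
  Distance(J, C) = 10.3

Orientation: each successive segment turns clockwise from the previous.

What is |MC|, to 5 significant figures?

43.239

∠NWJ = 54.8° gives WJ at 89.500° from the x-axis; with |WJ| = 8.1, J = (32.933, -0.68486). The perpendicularity gives JC at right angles to WJ, so JC runs at -0.50000°; with |JC| = 10.3, C = (43.232, -0.77474). Then |MC| = |C − M| = 43.239.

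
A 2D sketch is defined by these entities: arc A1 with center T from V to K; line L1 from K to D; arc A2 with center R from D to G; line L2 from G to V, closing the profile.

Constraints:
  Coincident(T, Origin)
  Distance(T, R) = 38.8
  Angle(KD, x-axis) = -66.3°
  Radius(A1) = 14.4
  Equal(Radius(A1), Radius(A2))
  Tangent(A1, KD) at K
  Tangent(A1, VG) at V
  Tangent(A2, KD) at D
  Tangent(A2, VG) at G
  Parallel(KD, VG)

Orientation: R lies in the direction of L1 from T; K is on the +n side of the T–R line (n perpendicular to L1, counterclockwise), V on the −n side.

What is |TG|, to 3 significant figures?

41.4

The slot axis is L1's direction at -66.3°, so u = (cos -66.3°, sin -66.3°) = (0.402, -0.916) and n = (−sin -66.3°, cos -66.3°) = (0.916, 0.402). T is at the origin and R lies 38.8 along u from T, so R = 38.8·u = (15.6, -35.5). Tangency of A1 to both parallel lines with radius 14.4 puts K and V at T ± 14.4·n: K = (13.2, 5.79), V = (-13.2, -5.79). Equal radii place D and G the same way about R: D = R + 14.4·n = (28.8, -29.7), G = R − 14.4·n = (2.41, -41.3). Then |TG| = |G − T| = 41.4.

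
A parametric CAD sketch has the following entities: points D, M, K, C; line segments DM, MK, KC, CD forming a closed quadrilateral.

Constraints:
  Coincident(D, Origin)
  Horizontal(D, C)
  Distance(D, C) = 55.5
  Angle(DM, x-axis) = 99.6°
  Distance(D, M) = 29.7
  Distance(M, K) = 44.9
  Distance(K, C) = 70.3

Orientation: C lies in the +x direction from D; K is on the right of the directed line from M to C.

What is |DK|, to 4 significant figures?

19.88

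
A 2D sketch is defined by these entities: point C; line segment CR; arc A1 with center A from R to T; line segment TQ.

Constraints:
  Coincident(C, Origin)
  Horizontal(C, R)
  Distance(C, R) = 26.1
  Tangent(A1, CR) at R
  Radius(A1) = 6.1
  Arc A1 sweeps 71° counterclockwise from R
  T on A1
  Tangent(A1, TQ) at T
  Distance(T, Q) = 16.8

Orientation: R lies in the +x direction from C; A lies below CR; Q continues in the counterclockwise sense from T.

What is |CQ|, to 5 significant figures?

24.917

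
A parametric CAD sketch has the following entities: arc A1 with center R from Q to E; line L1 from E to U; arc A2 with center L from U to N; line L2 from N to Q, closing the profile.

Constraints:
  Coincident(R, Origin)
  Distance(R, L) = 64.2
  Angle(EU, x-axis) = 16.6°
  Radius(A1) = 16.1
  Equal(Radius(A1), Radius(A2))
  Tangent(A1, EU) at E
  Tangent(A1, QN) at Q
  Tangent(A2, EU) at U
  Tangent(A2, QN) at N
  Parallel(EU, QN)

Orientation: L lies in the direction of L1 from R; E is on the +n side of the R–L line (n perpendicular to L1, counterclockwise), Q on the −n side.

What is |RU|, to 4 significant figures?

66.19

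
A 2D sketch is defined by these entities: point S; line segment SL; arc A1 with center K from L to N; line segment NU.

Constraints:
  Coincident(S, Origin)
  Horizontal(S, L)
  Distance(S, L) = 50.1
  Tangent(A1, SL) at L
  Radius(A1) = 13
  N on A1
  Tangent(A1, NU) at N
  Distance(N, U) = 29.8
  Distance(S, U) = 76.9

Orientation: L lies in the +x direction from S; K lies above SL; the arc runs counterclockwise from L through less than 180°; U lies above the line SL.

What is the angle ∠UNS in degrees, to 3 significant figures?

103°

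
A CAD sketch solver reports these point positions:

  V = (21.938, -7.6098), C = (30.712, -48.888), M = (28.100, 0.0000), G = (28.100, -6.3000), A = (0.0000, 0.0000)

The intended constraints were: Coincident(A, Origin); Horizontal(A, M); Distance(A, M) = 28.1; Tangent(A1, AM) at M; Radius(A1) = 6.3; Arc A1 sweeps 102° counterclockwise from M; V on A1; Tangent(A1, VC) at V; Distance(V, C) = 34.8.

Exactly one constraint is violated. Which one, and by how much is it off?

Distance(V, C) = 34.8 — off by 7.40.

A = (0.00, 0.00) ✓; A.y = 0.00, M.y = 0.00 ✓; |AM| = 28.10 ✓; ∠(GM, MA) = 90.00° ✓; |GM| = 6.300 ✓; bearing(G→V) − bearing(G→M) = 102.0° ✓; |GV| = 6.300 ✓; ∠(GV, VC) = 90.00° ✓; |VC| = 42.20 ✗.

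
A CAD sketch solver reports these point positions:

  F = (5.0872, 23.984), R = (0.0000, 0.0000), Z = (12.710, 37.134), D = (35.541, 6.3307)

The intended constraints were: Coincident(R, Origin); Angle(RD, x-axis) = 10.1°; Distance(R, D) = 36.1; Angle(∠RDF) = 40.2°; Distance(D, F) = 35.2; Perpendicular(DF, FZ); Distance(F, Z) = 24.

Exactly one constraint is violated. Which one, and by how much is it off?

Distance(F, Z) = 24 — off by 8.80.

R = (0.00, 0.00) ✓; RD at 10.10° ✓; |RD| = 36.10 ✓; ∠RDF = 40.20° ✓; |DF| = 35.20 ✓; ∠(DF, FZ) = 90.00° ✓; |FZ| = 15.20 ✗.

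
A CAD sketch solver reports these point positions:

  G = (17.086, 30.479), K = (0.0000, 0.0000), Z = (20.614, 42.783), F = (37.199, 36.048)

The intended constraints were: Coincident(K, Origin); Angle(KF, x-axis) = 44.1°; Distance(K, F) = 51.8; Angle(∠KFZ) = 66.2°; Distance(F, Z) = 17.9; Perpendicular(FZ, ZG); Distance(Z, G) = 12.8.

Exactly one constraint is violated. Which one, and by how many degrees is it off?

Perpendicular(FZ, ZG) — off by 6.10°.

K = (0.00, 0.00) ✓; KF at 44.10° ✓; |KF| = 51.80 ✓; ∠KFZ = 66.20° ✓; |FZ| = 17.90 ✓; ∠(FZ, ZG) = 96.10° ✗; |ZG| = 12.80 ✓.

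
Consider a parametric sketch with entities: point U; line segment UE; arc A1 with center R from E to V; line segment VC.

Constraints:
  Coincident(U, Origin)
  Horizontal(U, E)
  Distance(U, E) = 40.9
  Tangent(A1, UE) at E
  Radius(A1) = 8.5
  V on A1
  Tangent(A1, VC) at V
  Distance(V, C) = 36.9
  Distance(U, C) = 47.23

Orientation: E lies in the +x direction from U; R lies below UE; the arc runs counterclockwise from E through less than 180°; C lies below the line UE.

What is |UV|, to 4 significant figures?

33.31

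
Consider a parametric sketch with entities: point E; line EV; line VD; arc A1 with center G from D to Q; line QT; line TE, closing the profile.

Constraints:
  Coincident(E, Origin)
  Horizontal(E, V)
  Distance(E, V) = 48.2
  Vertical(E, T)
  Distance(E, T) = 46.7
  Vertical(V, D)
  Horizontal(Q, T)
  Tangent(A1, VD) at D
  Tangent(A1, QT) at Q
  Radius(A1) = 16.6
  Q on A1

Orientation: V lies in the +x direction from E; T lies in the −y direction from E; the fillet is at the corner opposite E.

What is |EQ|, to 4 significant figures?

56.39

E is at the origin; EV is horizontal with |EV| = 48.2 and V on the +x side, so V = (48.20, 0.000). ET is vertical with |ET| = 46.7 and T on the −y side, so T = (0.000, -46.70). The virtual corner opposite E is at (48.20, -46.70). Tangency of A1 to VD means the radius GD is perpendicular to VD and tangency of A1 to QT means the radius GQ is perpendicular to QT, with radius 16.6, so the center G sits 16.6 in from both sides at G = (31.60, -30.10). That places the tangent points at D = (48.20, -30.10) on VD and Q = (31.60, -46.70) on QT. Then |EQ| = |Q − E| = 56.39.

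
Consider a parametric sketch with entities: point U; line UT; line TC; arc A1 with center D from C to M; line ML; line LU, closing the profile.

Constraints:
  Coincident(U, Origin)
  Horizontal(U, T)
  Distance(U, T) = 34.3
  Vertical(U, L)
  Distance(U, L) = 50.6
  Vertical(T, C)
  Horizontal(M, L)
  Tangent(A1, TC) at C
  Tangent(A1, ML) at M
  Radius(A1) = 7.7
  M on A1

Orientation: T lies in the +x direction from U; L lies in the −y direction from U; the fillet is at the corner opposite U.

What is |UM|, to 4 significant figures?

57.17

The virtual corner opposite U is at (34.30, -50.60). A1 meets TC tangentially, so DC is at right angles to TC and tangency of A1 to ML means the radius DM is perpendicular to ML, with radius 7.7, so the center D sits 7.7 in from both sides at D = (26.60, -42.90). That places the tangent points at C = (34.30, -42.90) on TC and M = (26.60, -50.60) on ML. Then |UM| = |M − U| = 57.17.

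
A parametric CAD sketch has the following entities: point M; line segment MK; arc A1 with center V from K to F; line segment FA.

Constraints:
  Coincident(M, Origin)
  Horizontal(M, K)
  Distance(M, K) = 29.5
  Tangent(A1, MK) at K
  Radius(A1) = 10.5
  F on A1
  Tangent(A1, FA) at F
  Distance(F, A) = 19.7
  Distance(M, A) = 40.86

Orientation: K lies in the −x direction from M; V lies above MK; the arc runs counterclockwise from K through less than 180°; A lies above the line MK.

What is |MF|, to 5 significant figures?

23.624

Checks: ∠(VK, KM) = 90.00° ✓; |VK| = 10.50 ✓; |VF| = 10.50 ✓; ∠(VF, FA) = 90.00° ✓; |FA| = 19.70 ✓; |MA| = 40.86 ✓.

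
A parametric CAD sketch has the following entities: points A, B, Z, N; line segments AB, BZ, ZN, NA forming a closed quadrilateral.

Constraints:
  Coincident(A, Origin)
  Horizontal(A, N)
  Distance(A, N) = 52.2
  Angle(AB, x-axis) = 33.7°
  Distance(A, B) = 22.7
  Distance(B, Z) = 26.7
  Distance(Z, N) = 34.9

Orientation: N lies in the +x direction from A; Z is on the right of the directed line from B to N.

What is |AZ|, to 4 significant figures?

24.67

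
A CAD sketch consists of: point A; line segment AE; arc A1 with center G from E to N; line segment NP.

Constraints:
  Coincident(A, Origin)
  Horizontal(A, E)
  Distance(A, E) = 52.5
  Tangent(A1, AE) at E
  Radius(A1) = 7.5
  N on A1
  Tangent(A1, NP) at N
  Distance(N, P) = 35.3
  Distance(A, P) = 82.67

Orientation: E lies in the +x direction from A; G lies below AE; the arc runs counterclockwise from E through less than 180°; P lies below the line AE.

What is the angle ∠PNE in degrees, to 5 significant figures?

110.43°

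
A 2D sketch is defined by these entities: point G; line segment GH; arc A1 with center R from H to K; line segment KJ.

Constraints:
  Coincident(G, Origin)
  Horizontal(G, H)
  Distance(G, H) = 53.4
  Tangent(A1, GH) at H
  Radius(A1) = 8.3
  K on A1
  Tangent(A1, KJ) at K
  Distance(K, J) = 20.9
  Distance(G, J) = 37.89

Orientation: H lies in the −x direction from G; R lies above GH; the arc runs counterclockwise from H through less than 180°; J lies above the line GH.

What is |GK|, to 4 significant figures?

47.33

Checks: |RK| = 8.300 ✓; ∠(RK, KJ) = 90.00° ✓; |KJ| = 20.90 ✓; |GJ| = 37.89 ✓.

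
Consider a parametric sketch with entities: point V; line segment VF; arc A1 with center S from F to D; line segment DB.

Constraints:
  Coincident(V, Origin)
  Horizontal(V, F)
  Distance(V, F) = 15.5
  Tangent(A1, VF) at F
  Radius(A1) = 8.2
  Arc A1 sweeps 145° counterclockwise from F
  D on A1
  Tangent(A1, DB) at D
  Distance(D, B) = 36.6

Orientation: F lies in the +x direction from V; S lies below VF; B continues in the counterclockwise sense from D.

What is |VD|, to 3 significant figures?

18.4

A1 meets VF tangentially, so SF is at right angles to VF, so S = F + (0, -8.2) = (15.5, -8.20). On A1, F sits at bearing 90° from S; a 145° counterclockwise sweep puts D at bearing 235°, so D = S + 8.2·(cos 235°, sin 235°) = (10.8, -14.9). Then |VD| = |D − V| = 18.4.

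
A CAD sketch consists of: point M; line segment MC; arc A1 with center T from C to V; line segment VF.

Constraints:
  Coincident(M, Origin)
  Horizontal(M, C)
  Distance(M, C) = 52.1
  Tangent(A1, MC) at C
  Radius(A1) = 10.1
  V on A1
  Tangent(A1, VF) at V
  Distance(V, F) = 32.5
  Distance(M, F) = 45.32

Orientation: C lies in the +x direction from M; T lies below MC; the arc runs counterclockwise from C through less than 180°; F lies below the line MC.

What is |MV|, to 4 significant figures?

43.39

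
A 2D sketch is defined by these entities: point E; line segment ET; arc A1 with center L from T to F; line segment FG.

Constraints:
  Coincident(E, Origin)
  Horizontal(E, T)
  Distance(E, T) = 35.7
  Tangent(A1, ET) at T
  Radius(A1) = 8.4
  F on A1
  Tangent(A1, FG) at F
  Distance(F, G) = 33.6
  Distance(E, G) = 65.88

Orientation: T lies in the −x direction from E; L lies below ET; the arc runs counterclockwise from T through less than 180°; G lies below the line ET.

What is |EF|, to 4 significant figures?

44.09

Checks: |LF| = 8.400 ✓; ∠(LF, FG) = 90.00° ✓; |FG| = 33.60 ✓; |EG| = 65.88 ✓.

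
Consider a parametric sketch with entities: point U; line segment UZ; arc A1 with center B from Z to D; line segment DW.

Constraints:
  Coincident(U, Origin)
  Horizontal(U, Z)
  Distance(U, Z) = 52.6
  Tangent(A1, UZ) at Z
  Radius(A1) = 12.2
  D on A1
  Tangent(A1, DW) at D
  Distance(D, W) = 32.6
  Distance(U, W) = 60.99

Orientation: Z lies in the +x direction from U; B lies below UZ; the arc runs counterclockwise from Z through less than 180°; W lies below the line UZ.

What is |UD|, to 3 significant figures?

42.3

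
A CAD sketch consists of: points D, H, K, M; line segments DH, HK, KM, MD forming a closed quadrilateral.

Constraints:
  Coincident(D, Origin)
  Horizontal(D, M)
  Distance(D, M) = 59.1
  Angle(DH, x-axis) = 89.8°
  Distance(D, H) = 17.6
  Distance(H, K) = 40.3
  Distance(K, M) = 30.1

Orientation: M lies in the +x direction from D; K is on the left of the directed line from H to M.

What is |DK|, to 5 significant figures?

46.229

Checks: |HK| = 40.30 ✓; |KM| = 30.10 ✓.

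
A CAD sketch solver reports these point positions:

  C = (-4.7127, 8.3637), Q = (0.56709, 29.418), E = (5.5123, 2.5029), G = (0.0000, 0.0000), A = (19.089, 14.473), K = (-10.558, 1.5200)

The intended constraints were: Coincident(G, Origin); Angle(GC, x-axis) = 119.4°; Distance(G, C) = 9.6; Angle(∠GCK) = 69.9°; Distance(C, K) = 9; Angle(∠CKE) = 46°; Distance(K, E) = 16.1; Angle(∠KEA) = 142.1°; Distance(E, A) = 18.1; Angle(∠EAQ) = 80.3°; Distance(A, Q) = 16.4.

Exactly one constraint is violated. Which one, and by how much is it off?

Distance(A, Q) = 16.4 — off by 7.40.

G = (0.00, 0.00) ✓; GC at 119.4° ✓; |GC| = 9.600 ✓; ∠GCK = 69.90° ✓; |CK| = 9.000 ✓; ∠CKE = 46.00° ✓; |KE| = 16.10 ✓; ∠KEA = 142.1° ✓; |EA| = 18.10 ✓; ∠EAQ = 80.30° ✓; |AQ| = 23.80 ✗.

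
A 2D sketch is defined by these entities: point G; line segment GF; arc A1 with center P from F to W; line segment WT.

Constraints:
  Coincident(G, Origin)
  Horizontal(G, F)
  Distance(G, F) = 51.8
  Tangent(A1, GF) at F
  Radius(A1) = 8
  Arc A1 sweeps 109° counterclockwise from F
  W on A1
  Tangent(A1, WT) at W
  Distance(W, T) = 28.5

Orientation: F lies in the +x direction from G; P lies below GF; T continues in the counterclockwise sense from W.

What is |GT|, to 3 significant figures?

65.4

G is at the origin; G and F share the same y with |GF| = 51.8 and F on the +x side, so F = (51.8, 0.00). Tangency of A1 to GF means the radius PF is perpendicular to GF, so P = F + (0, -8) = (51.8, -8.00). On A1, F sits at bearing 90° from P; a 109° counterclockwise sweep puts W at bearing 199°, so W = P + 8.0·(cos 199°, sin 199°) = (44.2, -10.6). Since A1 is tangent to WT there, PW ⟂ WT, so WT runs along (−sin 199°, cos 199°); with |WT| = 28.5, T = (53.5, -37.6). Then |GT| = |T − G| = 65.4.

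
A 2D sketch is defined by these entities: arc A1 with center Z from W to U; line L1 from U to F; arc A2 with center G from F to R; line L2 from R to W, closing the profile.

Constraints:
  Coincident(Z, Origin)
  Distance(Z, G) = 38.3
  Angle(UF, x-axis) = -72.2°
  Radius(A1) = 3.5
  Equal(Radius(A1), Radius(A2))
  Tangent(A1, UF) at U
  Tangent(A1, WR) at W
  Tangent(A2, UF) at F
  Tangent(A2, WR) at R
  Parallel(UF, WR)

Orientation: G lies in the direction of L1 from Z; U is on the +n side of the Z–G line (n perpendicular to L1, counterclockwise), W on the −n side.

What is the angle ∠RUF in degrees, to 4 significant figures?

10.36°

The slot axis is L1's direction at -72.2°, so u = (cos -72.2°, sin -72.2°) = (0.3057, -0.9521) and n = (−sin -72.2°, cos -72.2°) = (0.9521, 0.3057). Z is at the origin and G lies 38.3 along u from Z, so G = 38.3·u = (11.71, -36.47). Tangency of A1 to both parallel lines with radius 3.5 puts U and W at Z ± 3.5·n: U = (3.332, 1.070), W = (-3.332, -1.070). Equal radii place F and R the same way about G: F = G + 3.5·n = (15.04, -35.40), R = G − 3.5·n = (8.376, -37.54). Then cos ∠RUF = UR·UF / (|UR||UF|), giving 10.36°.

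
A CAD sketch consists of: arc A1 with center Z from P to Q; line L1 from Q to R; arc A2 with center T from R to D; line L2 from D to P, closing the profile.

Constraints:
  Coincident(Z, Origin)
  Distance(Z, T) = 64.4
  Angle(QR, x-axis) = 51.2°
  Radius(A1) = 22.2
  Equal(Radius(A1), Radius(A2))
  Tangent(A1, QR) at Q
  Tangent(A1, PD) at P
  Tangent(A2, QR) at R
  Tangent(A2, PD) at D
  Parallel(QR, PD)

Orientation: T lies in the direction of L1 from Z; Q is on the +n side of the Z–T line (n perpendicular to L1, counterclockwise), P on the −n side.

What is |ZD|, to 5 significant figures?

68.119

The slot axis is L1's direction at 51.2°, so u = (cos 51.2°, sin 51.2°) = (0.62660, 0.77934) and n = (−sin 51.2°, cos 51.2°) = (-0.77934, 0.62660). Z is at the origin and T lies 64.4 along u from Z, so T = 64.4·u = (40.353, 50.189). Tangency of A1 to both parallel lines with radius 22.2 puts Q and P at Z ± 22.2·n: Q = (-17.301, 13.911), P = (17.301, -13.911). Equal radii place R and D the same way about T: R = T + 22.2·n = (23.052, 64.100), D = T − 22.2·n = (57.655, 36.279). Then |ZD| = |D − Z| = 68.119.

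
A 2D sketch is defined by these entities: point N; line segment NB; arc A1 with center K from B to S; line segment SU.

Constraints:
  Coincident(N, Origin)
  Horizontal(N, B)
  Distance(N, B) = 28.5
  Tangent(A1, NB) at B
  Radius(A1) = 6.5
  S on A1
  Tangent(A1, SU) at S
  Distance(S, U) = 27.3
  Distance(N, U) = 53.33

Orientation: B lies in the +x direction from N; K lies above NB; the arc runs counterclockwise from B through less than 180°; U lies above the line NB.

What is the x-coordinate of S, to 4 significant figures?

34.57

Checks: |KS| = 6.500 ✓; ∠(KS, SU) = 90.00° ✓; |SU| = 27.30 ✓; |NU| = 53.33 ✓.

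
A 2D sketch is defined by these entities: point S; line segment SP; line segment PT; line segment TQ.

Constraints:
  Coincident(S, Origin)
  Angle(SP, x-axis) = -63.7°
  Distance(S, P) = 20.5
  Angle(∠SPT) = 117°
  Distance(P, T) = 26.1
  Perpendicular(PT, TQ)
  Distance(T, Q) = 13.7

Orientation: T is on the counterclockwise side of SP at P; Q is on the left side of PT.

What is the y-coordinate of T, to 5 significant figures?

-18.697

S is at the origin; SP runs at -63.7° with length 20.5, so P = 20.5·(cos -63.7°, sin -63.7°) = (9.0830, -18.378). ∠SPT = 117.0°, so PT runs at -63.7° + (180° − 117.0°) = -0.70000° from the x-axis; with |PT| = 26.1, T = P + 26.1·(cos -0.70000°, sin -0.70000°) = (35.181, -18.697). So T.y = -18.697.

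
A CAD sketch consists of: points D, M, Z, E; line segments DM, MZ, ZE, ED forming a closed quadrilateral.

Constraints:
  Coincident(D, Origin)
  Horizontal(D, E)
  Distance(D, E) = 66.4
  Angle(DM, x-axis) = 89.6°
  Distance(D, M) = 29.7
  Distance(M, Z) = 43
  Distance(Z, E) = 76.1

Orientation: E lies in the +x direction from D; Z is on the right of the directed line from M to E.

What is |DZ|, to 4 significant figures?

15.12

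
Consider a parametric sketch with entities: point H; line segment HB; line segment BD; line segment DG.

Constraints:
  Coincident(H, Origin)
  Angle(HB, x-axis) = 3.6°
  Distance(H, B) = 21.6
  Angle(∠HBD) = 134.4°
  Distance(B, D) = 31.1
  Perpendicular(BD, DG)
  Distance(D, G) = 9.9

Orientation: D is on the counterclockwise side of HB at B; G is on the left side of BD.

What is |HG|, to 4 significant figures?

46.54

∠HBD = 134.4°, so BD runs at 3.6° + (180° − 134.4°) = 49.20° from the x-axis; with |BD| = 31.1, D = B + 31.1·(cos 49.20°, sin 49.20°) = (41.88, 24.90). The perpendicularity gives DG at right angles to BD; with |DG| = 9.9 on the left of BD, G = D + 9.9·(-0.7570, 0.6534) = (34.38, 31.37). Then |HG| = |G − H| = 46.54.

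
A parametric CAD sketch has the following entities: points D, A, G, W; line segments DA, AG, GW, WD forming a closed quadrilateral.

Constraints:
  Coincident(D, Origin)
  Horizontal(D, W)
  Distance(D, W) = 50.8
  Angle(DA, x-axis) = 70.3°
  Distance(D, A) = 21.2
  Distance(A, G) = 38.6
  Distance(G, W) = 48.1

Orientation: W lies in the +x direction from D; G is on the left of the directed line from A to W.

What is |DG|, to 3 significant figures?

58.1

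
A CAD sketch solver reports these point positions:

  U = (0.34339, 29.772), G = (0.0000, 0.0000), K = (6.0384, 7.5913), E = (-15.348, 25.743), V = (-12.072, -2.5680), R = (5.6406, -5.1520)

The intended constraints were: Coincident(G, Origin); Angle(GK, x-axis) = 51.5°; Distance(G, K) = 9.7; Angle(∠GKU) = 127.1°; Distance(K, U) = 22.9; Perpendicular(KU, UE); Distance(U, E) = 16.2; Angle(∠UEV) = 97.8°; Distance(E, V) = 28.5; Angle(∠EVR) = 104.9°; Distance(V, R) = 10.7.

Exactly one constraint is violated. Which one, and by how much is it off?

Distance(V, R) = 10.7 — off by 7.20.

G = (0.00, 0.00) ✓; GK at 51.50° ✓; |GK| = 9.700 ✓; ∠GKU = 127.1° ✓; |KU| = 22.90 ✓; ∠(KU, UE) = 90.00° ✓; |UE| = 16.20 ✓; ∠UEV = 97.80° ✓; |EV| = 28.50 ✓; ∠EVR = 104.9° ✓; |VR| = 17.90 ✗.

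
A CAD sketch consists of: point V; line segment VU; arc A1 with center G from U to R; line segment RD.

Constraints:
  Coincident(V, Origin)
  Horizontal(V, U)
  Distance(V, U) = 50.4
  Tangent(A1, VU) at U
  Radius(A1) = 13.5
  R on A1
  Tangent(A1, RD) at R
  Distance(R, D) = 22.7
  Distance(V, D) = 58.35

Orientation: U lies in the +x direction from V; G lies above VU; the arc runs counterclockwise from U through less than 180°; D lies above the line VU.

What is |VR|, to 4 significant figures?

64.12

V is at the origin; VU is horizontal with |VU| = 50.4 and U on the +x side, so U = (50.40, 0.000). Since A1 is tangent to VU there, GU ⟂ VU, so G = U + (0, 13.5) = (50.40, 13.50). Since GR ⟂ RD (tangency), |GD| = √(13.5² + 22.7²) = 26.41 regardless of where R sits on A1. So D lies on both circle(V, 58.35) and circle(G, 26.41); the above-VU intersection is D = (43.43, 38.97). R is the foot of the tangent from D: R = (59.77, 23.22).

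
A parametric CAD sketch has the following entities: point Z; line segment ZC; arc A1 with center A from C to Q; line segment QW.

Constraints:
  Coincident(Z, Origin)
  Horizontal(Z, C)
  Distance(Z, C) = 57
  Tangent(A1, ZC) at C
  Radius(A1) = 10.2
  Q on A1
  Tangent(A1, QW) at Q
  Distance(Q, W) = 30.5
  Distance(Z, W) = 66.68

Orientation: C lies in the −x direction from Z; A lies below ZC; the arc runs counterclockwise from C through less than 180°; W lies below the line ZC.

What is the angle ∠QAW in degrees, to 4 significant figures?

71.51°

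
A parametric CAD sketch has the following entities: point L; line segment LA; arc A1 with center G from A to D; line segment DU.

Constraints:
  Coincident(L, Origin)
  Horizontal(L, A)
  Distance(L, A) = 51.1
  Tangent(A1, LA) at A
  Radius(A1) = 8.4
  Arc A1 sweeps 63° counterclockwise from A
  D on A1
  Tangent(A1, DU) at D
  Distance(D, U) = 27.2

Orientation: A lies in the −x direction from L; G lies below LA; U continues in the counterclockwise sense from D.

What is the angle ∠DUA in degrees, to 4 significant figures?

7.533°

L is at the origin; L and A share the same y with |LA| = 51.1 and A on the −x side, so A = (-51.10, 0.000). A1 meets LA tangentially, so GA is at right angles to LA, so G = A + (0, -8.4) = (-51.10, -8.400). On A1, A sits at bearing 90° from G; a 63° counterclockwise sweep puts D at bearing 153°, so D = G + 8.4·(cos 153°, sin 153°) = (-58.58, -4.586). Since A1 is tangent to DU there, GD ⟂ DU, so DU runs along (−sin 153°, cos 153°); with |DU| = 27.2, U = (-70.93, -28.82). Then cos ∠DUA = UD·UA / (|UD||UA|), giving 7.533°.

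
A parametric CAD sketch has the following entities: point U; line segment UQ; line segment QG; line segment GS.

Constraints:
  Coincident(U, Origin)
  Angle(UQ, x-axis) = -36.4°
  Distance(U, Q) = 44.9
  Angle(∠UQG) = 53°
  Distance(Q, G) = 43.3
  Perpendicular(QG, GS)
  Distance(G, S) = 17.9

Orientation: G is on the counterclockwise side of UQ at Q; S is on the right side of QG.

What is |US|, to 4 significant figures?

56.17

∠UQG = 53.0°, so QG runs at -36.4° + (180° − 53.0°) = 90.60° from the x-axis; with |QG| = 43.3, G = Q + 43.3·(cos 90.60°, sin 90.60°) = (35.69, 16.65). QG ⟂ GS; with |GS| = 17.9 on the right of QG, S = G + 17.9·(0.9999, 0.01047) = (53.59, 16.84). Then |US| = |S − U| = 56.17.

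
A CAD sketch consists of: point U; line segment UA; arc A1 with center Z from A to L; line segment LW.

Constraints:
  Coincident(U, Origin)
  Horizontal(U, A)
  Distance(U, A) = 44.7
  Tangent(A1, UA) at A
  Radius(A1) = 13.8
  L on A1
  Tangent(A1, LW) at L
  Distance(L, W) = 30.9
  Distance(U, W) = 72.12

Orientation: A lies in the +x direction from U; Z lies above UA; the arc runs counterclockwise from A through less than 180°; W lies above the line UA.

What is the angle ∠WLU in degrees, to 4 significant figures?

99.33°

Checks: |ZL| = 13.80 ✓; ∠(ZL, LW) = 90.00° ✓; |LW| = 30.90 ✓; |UW| = 72.12 ✓.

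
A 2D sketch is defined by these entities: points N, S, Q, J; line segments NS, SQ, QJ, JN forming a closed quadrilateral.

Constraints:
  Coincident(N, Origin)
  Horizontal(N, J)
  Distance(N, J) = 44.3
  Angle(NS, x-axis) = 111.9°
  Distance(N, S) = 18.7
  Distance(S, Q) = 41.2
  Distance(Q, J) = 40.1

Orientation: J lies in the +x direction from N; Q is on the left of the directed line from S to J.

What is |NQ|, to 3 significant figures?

47.2

N is at the origin; NJ is horizontal with |NJ| = 44.3 and J in +x, so J = (44.3, 0). NS runs at 111.9° with |NS| = 18.7, so S = (-6.97, 17.4). Q is determined by |SQ| = 41.2 and |QJ| = 40.1 together: it lies at the intersection of circle(S, 41.2) and circle(J, 40.1). With |SJ| = 54.1, the foot of the radical line on SJ is 27.9 from S and the perpendicular offset is √(41.2² − 27.9²) = 30.3. Taking the left-of-SJ solution: Q = (29.2, 37.1).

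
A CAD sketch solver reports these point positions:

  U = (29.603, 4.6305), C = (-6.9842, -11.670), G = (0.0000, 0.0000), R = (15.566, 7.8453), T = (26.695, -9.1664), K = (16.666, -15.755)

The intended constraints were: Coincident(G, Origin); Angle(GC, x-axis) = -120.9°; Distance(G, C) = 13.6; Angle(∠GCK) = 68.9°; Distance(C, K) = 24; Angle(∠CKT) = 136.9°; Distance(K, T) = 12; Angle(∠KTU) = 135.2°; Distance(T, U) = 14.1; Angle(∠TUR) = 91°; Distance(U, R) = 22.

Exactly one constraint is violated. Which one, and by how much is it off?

Distance(U, R) = 22 — off by 7.60.

G = (0.00, 0.00) ✓; GC at -120.9° ✓; |GC| = 13.60 ✓; ∠GCK = 68.90° ✓; |CK| = 24.00 ✓; ∠CKT = 136.9° ✓; |KT| = 12.00 ✓; ∠KTU = 135.2° ✓; |TU| = 14.10 ✓; ∠TUR = 91.00° ✓; |UR| = 14.40 ✗.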